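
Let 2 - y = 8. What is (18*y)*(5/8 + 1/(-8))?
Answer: -54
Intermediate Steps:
y = -6 (y = 2 - 1*8 = 2 - 8 = -6)
(18*y)*(5/8 + 1/(-8)) = (18*(-6))*(5/8 + 1/(-8)) = -108*(5*(⅛) + 1*(-⅛)) = -108*(5/8 - ⅛) = -108*½ = -54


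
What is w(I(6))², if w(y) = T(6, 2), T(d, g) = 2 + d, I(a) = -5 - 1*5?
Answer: 64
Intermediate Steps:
I(a) = -10 (I(a) = -5 - 5 = -10)
w(y) = 8 (w(y) = 2 + 6 = 8)
w(I(6))² = 8² = 64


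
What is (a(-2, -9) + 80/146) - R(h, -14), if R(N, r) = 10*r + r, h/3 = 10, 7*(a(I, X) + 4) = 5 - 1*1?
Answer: 77222/511 ≈ 151.12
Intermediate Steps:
a(I, X) = -24/7 (a(I, X) = -4 + (5 - 1*1)/7 = -4 + (5 - 1)/7 = -4 + (⅐)*4 = -4 + 4/7 = -24/7)
h = 30 (h = 3*10 = 30)
R(N, r) = 11*r
(a(-2, -9) + 80/146) - R(h, -14) = (-24/7 + 80/146) - 11*(-14) = (-24/7 + 80*(1/146)) - 1*(-154) = (-24/7 + 40/73) + 154 = -1472/511 + 154 = 77222/511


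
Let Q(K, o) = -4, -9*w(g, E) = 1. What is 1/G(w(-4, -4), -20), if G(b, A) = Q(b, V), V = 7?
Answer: -¼ ≈ -0.25000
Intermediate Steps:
w(g, E) = -⅑ (w(g, E) = -⅑*1 = -⅑)
G(b, A) = -4
1/G(w(-4, -4), -20) = 1/(-4) = -¼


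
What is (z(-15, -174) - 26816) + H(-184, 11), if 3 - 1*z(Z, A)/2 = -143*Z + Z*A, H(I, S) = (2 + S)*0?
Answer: -36320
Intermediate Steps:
H(I, S) = 0
z(Z, A) = 6 + 286*Z - 2*A*Z (z(Z, A) = 6 - 2*(-143*Z + Z*A) = 6 - 2*(-143*Z + A*Z) = 6 + (286*Z - 2*A*Z) = 6 + 286*Z - 2*A*Z)
(z(-15, -174) - 26816) + H(-184, 11) = ((6 + 286*(-15) - 2*(-174)*(-15)) - 26816) + 0 = ((6 - 4290 - 5220) - 26816) + 0 = (-9504 - 26816) + 0 = -36320 + 0 = -36320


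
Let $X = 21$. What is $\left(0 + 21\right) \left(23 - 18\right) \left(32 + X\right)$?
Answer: $5565$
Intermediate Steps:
$\left(0 + 21\right) \left(23 - 18\right) \left(32 + X\right) = \left(0 + 21\right) \left(23 - 18\right) \left(32 + 21\right) = 21 \cdot 5 \cdot 53 = 105 \cdot 53 = 5565$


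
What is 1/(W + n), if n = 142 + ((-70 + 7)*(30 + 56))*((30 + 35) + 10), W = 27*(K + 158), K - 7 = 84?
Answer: -1/399485 ≈ -2.5032e-6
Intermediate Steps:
K = 91 (K = 7 + 84 = 91)
W = 6723 (W = 27*(91 + 158) = 27*249 = 6723)
n = -406208 (n = 142 + (-63*86)*(65 + 10) = 142 - 5418*75 = 142 - 406350 = -406208)
1/(W + n) = 1/(6723 - 406208) = 1/(-399485) = -1/399485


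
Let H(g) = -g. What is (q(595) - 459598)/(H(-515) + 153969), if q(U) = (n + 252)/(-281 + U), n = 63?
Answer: -144313457/48507976 ≈ -2.9750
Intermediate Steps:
q(U) = 315/(-281 + U) (q(U) = (63 + 252)/(-281 + U) = 315/(-281 + U))
(q(595) - 459598)/(H(-515) + 153969) = (315/(-281 + 595) - 459598)/(-1*(-515) + 153969) = (315/314 - 459598)/(515 + 153969) = (315*(1/314) - 459598)/154484 = (315/314 - 459598)*(1/154484) = -144313457/314*1/154484 = -144313457/48507976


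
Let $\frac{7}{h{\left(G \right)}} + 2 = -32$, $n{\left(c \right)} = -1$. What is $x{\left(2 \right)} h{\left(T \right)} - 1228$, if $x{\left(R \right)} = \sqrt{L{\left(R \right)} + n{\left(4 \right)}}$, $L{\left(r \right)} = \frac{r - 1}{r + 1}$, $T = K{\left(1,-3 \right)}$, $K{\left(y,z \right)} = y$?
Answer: $-1228 - \frac{7 i \sqrt{6}}{102} \approx -1228.0 - 0.1681 i$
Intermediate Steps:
$T = 1$
$L{\left(r \right)} = \frac{-1 + r}{1 + r}$
$h{\left(G \right)} = - \frac{7}{34}$ ($h{\left(G \right)} = \frac{7}{-2 - 32} = \frac{7}{-34} = 7 \left(- \frac{1}{34}\right) = - \frac{7}{34}$)
$x{\left(R \right)} = \sqrt{-1 + \frac{-1 + R}{1 + R}}$ ($x{\left(R \right)} = \sqrt{\frac{-1 + R}{1 + R} - 1} = \sqrt{-1 + \frac{-1 + R}{1 + R}}$)
$x{\left(2 \right)} h{\left(T \right)} - 1228 = \sqrt{2} \sqrt{- \frac{1}{1 + 2}} \left(- \frac{7}{34}\right) - 1228 = \sqrt{2} \sqrt{- \frac{1}{3}} \left(- \frac{7}{34}\right) - 1228 = \sqrt{2} \frac{i \sqrt{3}}{3} \left(- \frac{7}{34}\right) - 1228 = \frac{i \sqrt{6}}{3} \left(- \frac{7}{34}\right) - 1228 = - \frac{7 i \sqrt{6}}{102} - 1228 = -1228 - \frac{7 i \sqrt{6}}{102}$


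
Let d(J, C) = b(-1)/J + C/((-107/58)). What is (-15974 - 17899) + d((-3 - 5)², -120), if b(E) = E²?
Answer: -231516757/6848 ≈ -33808.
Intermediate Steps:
d(J, C) = 1/J - 58*C/107 (d(J, C) = (-1)²/J + C/((-107/58)) = 1/J + C/((-107*1/58)) = 1/J + C/(-107/58) = 1/J + C*(-58/107) = 1/J - 58*C/107)
(-15974 - 17899) + d((-3 - 5)², -120) = (-15974 - 17899) + (1/((-3 - 5)²) - 58/107*(-120)) = -33873 + (1/((-8)²) + 6960/107) = -33873 + (1/64 + 6960/107) = -33873 + 445547/6848 = -231516757/6848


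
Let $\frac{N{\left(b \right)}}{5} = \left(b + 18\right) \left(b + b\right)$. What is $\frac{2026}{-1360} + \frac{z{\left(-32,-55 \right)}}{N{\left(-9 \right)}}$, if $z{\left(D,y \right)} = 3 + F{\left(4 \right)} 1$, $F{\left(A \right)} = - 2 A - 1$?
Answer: $- \frac{5443}{3672} \approx -1.4823$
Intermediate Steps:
$N{\left(b \right)} = 10 b \left(18 + b\right)$ ($N{\left(b \right)} = 5 \left(b + 18\right) \left(b + b\right) = 5 \left(18 + b\right) 2 b = 5 \cdot 2 b \left(18 + b\right) = 10 b \left(18 + b\right)$)
$F{\left(A \right)} = -1 - 2 A$
$z{\left(D,y \right)} = -6$ ($z{\left(D,y \right)} = 3 + \left(-1 - 8\right) 1 = 3 - 9 = -6$)
$\frac{2026}{-1360} + \frac{z{\left(-32,-55 \right)}}{N{\left(-9 \right)}} = \frac{2026}{-1360} - \frac{6}{10 \left(-9\right) \left(18 - 9\right)} = 2026 \left(- \frac{1}{1360}\right) - \frac{6}{10 \left(-9\right) 9} = - \frac{1013}{680} - \frac{6}{-810} = - \frac{1013}{680} - - \frac{1}{135} = - \frac{1013}{680} + \frac{1}{135} = - \frac{5443}{3672}$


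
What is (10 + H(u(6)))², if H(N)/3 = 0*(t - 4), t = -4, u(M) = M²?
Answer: 100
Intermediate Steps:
H(N) = 0 (H(N) = 3*(0*(-4 - 4)) = 3*(0*(-8)) = 3*0 = 0)
(10 + H(u(6)))² = (10 + 0)² = 10² = 100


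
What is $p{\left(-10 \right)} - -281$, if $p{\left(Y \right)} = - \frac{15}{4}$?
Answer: $\frac{1109}{4} \approx 277.25$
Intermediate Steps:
$p{\left(Y \right)} = - \frac{15}{4}$ ($p{\left(Y \right)} = \left(-15\right) \frac{1}{4} = - \frac{15}{4}$)
$p{\left(-10 \right)} - -281 = - \frac{15}{4} - -281 = - \frac{15}{4} + 281 = \frac{1109}{4}$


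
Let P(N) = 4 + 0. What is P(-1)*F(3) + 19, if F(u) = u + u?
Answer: 43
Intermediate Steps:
F(u) = 2*u
P(N) = 4
P(-1)*F(3) + 19 = 4*(2*3) + 19 = 4*6 + 19 = 24 + 19 = 43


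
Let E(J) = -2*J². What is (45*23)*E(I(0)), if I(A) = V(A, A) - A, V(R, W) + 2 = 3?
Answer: -2070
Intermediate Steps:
V(R, W) = 1 (V(R, W) = -2 + 3 = 1)
I(A) = 1 - A
(45*23)*E(I(0)) = (45*23)*(-2*(1 - 1*0)²) = 1035*(-2*(1 + 0)²) = 1035*(-2*1²) = 1035*(-2*1) = 1035*(-2) = -2070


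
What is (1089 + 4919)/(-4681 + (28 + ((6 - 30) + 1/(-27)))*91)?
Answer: -81108/58325 ≈ -1.3906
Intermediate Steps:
(1089 + 4919)/(-4681 + (28 + ((6 - 30) + 1/(-27)))*91) = 6008/(-4681 + (28 + (-24 + 1*(-1/27)))*91) = 6008/(-4681 + (28 + (-24 - 1/27))*91) = 6008/(-4681 + (28 - 649/27)*91) = 6008/(-4681 + (107/27)*91) = 6008/(-4681 + 9737/27) = 6008/(-116650/27) = 6008*(-27/116650) = -81108/58325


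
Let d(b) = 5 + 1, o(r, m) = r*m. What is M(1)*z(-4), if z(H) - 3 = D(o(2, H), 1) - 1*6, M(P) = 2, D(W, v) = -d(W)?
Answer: -18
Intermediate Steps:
o(r, m) = m*r
d(b) = 6
D(W, v) = -6 (D(W, v) = -1*6 = -6)
z(H) = -9 (z(H) = 3 + (-6 - 1*6) = 3 + (-6 - 6) = 3 - 12 = -9)
M(1)*z(-4) = 2*(-9) = -18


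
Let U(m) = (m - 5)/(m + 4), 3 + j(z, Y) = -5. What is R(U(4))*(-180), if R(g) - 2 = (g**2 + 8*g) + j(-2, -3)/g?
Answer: -187245/16 ≈ -11703.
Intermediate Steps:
j(z, Y) = -8 (j(z, Y) = -3 - 5 = -8)
U(m) = (-5 + m)/(4 + m)
R(g) = 2 + g**2 - 8/g + 8*g (R(g) = 2 + ((g**2 + 8*g) - 8/g) = 2 + (g**2 - 8/g + 8*g) = 2 + g**2 - 8/g + 8*g)
R(U(4))*(-180) = (2 + ((-5 + 4)/(4 + 4))**2 - 8*(4 + 4)/(-5 + 4) + 8*((-5 + 4)/(4 + 4)))*(-180) = (2 + (-1/8)**2 - 8/(-1/8) + 8*(-1/8))*(-180) = (2 + 1/64 - 8*(-8) - 1)*(-180) = (2 + 1/64 + 64 - 1)*(-180) = (4161/64)*(-180) = -187245/16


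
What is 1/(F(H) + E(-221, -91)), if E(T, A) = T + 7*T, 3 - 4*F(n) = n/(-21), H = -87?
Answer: -7/12378 ≈ -0.00056552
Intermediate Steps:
F(n) = ¾ + n/84 (F(n) = ¾ - n/(4*(-21)) = ¾ - n*(-1)/(4*21) = ¾ - (-1)*n/84 = ¾ + n/84)
E(T, A) = 8*T
1/(F(H) + E(-221, -91)) = 1/((¾ + (1/84)*(-87)) + 8*(-221)) = 1/((¾ - 29/28) - 1768) = 1/(-2/7 - 1768) = 1/(-12378/7) = -7/12378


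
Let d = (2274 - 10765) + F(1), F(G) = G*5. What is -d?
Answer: 8486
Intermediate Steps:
F(G) = 5*G
d = -8486 (d = (2274 - 10765) + 5*1 = -8491 + 5 = -8486)
-d = -1*(-8486) = 8486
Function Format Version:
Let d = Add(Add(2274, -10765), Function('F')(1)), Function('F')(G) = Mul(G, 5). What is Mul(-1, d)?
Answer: 8486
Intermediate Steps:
Function('F')(G) = Mul(5, G)
d = -8486 (d = Add(Add(2274, -10765), Mul(5, 1)) = Add(-8491, 5) = -8486)
Mul(-1, d) = Mul(-1, -8486) = 8486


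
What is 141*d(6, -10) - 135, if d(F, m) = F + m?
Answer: -699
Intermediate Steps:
141*d(6, -10) - 135 = 141*(6 - 10) - 135 = 141*(-4) - 135 = -564 - 135 = -699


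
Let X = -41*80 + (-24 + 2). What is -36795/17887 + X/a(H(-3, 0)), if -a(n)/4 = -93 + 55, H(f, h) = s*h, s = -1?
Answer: -32327857/1359412 ≈ -23.781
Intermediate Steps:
H(f, h) = -h
a(n) = 152 (a(n) = -4*(-93 + 55) = -4*(-38) = 152)
X = -3302 (X = -3280 - 22 = -3302)
-36795/17887 + X/a(H(-3, 0)) = -36795/17887 - 3302/152 = -36795*1/17887 - 3302*1/152 = -36795/17887 - 1651/76 = -32327857/1359412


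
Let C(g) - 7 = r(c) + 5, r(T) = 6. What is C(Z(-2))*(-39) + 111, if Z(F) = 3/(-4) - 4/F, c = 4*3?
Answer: -591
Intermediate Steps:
c = 12
Z(F) = -¾ - 4/F (Z(F) = 3*(-¼) - 4/F = -¾ - 4/F)
C(g) = 18 (C(g) = 7 + (6 + 5) = 7 + 11 = 18)
C(Z(-2))*(-39) + 111 = 18*(-39) + 111 = -702 + 111 = -591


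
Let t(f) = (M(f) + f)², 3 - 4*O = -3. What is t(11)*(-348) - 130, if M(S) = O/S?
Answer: -5237905/121 ≈ -43289.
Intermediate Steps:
O = 3/2 (O = ¾ - ¼*(-3) = ¾ + ¾ = 3/2 ≈ 1.5000)
M(S) = 3/(2*S)
t(f) = (f + 3/(2*f))² (t(f) = (3/(2*f) + f)² = (f + 3/(2*f))²)
t(11)*(-348) - 130 = (11 + (3/2)/11)²*(-348) - 130 = (11 + (3/2)*(1/11))²*(-348) - 130 = (11 + 3/22)²*(-348) - 130 = (245/22)²*(-348) - 130 = (60025/484)*(-348) - 130 = -5222175/121 - 130 = -5237905/121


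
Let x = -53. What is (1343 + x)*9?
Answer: 11610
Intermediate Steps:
(1343 + x)*9 = (1343 - 53)*9 = 1290*9 = 11610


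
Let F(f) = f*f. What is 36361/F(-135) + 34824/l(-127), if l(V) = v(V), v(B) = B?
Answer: -630049553/2314575 ≈ -272.21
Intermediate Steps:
F(f) = f²
l(V) = V
36361/F(-135) + 34824/l(-127) = 36361/((-135)²) + 34824/(-127) = 36361/18225 + 34824*(-1/127) = 36361*(1/18225) - 34824/127 = 36361/18225 - 34824/127 = -630049553/2314575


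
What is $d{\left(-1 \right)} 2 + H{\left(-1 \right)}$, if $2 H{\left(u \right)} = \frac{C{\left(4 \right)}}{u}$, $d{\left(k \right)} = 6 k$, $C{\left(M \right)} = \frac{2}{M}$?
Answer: $- \frac{49}{4} \approx -12.25$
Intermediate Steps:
$H{\left(u \right)} = \frac{1}{4 u}$ ($H{\left(u \right)} = \frac{\frac{2}{4} \frac{1}{u}}{2} = \frac{2 \cdot \frac{1}{4} \frac{1}{u}}{2} = \frac{\frac{1}{2} \frac{1}{u}}{2} = \frac{1}{4 u}$)
$d{\left(-1 \right)} 2 + H{\left(-1 \right)} = 6 \left(-1\right) 2 + \frac{1}{4 \left(-1\right)} = \left(-6\right) 2 + \frac{1}{4} \left(-1\right) = -12 - \frac{1}{4} = - \frac{49}{4}$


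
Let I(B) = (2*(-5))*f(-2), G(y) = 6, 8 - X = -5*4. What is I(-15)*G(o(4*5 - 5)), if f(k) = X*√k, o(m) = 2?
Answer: -1680*I*√2 ≈ -2375.9*I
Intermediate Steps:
X = 28 (X = 8 - (-5)*4 = 8 - 1*(-20) = 8 + 20 = 28)
f(k) = 28*√k
I(B) = -280*I*√2 (I(B) = (2*(-5))*(28*√(-2)) = -280*I*√2)
I(-15)*G(o(4*5 - 5)) = -280*I*√2*6 = -1680*I*√2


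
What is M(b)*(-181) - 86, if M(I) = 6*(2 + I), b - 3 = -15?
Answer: 10774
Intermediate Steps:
b = -12 (b = 3 - 15 = -12)
M(I) = 12 + 6*I
M(b)*(-181) - 86 = (12 + 6*(-12))*(-181) - 86 = (12 - 72)*(-181) - 86 = -60*(-181) - 86 = 10860 - 86 = 10774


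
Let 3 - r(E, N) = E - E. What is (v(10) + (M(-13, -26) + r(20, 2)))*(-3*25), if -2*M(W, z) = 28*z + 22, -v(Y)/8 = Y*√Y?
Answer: -26700 + 6000*√10 ≈ -7726.3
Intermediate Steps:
v(Y) = -8*Y^(3/2) (v(Y) = -8*Y*√Y = -8*Y^(3/2))
r(E, N) = 3 (r(E, N) = 3 - (E - E) = 3 - 1*0 = 3 + 0 = 3)
M(W, z) = -11 - 14*z (M(W, z) = -(28*z + 22)/2 = -(22 + 28*z)/2 = -11 - 14*z)
(v(10) + (M(-13, -26) + r(20, 2)))*(-3*25) = (-80*√10 + ((-11 - 14*(-26)) + 3))*(-3*25) = (-80*√10 + ((-11 + 364) + 3))*(-75) = (-80*√10 + (353 + 3))*(-75) = (-80*√10 + 356)*(-75) = (356 - 80*√10)*(-75) = -26700 + 6000*√10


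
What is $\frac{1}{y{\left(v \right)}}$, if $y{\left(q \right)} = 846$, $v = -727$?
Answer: $\frac{1}{846} \approx 0.001182$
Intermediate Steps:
$\frac{1}{y{\left(v \right)}} = \frac{1}{846}$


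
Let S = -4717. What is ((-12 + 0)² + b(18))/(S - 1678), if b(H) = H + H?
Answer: -36/1279 ≈ -0.028147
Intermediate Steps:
b(H) = 2*H
((-12 + 0)² + b(18))/(S - 1678) = ((-12 + 0)² + 2*18)/(-4717 - 1678) = ((-12)² + 36)/(-6395) = (144 + 36)*(-1/6395) = 180*(-1/6395) = -36/1279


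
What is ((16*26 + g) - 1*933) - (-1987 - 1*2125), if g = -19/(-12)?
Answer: 43159/12 ≈ 3596.6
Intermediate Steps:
g = 19/12 (g = -19*(-1/12) = 19/12 ≈ 1.5833)
((16*26 + g) - 1*933) - (-1987 - 1*2125) = ((16*26 + 19/12) - 1*933) - (-1987 - 1*2125) = ((416 + 19/12) - 933) - (-1987 - 2125) = (5011/12 - 933) - 1*(-4112) = -6185/12 + 4112 = 43159/12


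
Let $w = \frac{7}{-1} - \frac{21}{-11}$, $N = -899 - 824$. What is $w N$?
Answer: $\frac{96488}{11} \approx 8771.6$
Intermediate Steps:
$N = -1723$ ($N = -899 - 824 = -1723$)
$w = - \frac{56}{11}$ ($w = 7 \left(-1\right) - - \frac{21}{11} = -7 + \frac{21}{11} = - \frac{56}{11} \approx -5.0909$)
$w N = \left(- \frac{56}{11}\right) \left(-1723\right) = \frac{96488}{11}$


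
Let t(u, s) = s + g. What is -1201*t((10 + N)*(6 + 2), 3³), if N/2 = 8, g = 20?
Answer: -56447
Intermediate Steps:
N = 16 (N = 2*8 = 16)
t(u, s) = 20 + s (t(u, s) = s + 20 = 20 + s)
-1201*t((10 + N)*(6 + 2), 3³) = -1201*(20 + 3³) = -1201*(20 + 27) = -1201*47 = -56447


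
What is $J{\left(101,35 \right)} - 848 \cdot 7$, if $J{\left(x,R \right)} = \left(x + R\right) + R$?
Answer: $-5765$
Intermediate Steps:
$J{\left(x,R \right)} = x + 2 R$ ($J{\left(x,R \right)} = \left(R + x\right) + R = x + 2 R$)
$J{\left(101,35 \right)} - 848 \cdot 7 = \left(101 + 2 \cdot 35\right) - 848 \cdot 7 = \left(101 + 70\right) - 5936 = 171 - 5936 = -5765$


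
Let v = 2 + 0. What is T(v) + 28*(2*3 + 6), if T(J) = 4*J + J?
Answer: 346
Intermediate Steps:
v = 2
T(J) = 5*J
T(v) + 28*(2*3 + 6) = 5*2 + 28*(2*3 + 6) = 10 + 28*(6 + 6) = 10 + 28*12 = 10 + 336 = 346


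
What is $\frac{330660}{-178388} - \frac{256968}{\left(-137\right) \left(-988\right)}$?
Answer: $- \frac{5662301409}{1509117883} \approx -3.7521$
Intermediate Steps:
$\frac{330660}{-178388} - \frac{256968}{\left(-137\right) \left(-988\right)} = 330660 \left(- \frac{1}{178388}\right) - \frac{256968}{135356} = - \frac{82665}{44597} - \frac{64242}{33839} = - \frac{5662301409}{1509117883}$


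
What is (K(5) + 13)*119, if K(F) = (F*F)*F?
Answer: 16422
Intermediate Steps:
K(F) = F³ (K(F) = F²*F = F³)
(K(5) + 13)*119 = (5³ + 13)*119 = (125 + 13)*119 = 138*119 = 16422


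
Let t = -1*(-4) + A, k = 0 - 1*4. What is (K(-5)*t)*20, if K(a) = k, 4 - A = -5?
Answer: -1040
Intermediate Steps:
A = 9 (A = 4 - 1*(-5) = 4 + 5 = 9)
k = -4 (k = 0 - 4 = -4)
t = 13 (t = -1*(-4) + 9 = 4 + 9 = 13)
K(a) = -4
(K(-5)*t)*20 = -4*13*20 = -52*20 = -1040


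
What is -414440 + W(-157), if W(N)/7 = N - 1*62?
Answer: -415973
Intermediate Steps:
W(N) = -434 + 7*N (W(N) = 7*(N - 1*62) = 7*(N - 62) = 7*(-62 + N) = -434 + 7*N)
-414440 + W(-157) = -414440 + (-434 + 7*(-157)) = -414440 + (-434 - 1099) = -414440 - 1533 = -415973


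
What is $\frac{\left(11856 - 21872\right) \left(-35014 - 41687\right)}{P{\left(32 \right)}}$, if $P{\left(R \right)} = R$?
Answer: $24007413$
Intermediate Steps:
$\frac{\left(11856 - 21872\right) \left(-35014 - 41687\right)}{P{\left(32 \right)}} = \frac{\left(11856 - 21872\right) \left(-35014 - 41687\right)}{32} = \left(-10016\right) \left(-76701\right) \frac{1}{32} = 768237216 \cdot \frac{1}{32} = 24007413$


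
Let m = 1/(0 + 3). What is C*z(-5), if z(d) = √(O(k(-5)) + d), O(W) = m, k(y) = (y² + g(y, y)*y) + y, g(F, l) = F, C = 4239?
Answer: 1413*I*√42 ≈ 9157.3*I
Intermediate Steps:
k(y) = y + 2*y² (k(y) = (y² + y*y) + y = (y² + y²) + y = 2*y² + y = y + 2*y²)
m = ⅓ (m = 1/3 = ⅓ ≈ 0.33333)
O(W) = ⅓
z(d) = √(⅓ + d)
C*z(-5) = 4239*(√(3 + 9*(-5))/3) = 4239*(√(3 - 45)/3) = 4239*(√(-42)/3) = 4239*((I*√42)/3) = 4239*(I*√42/3) = 1413*I*√42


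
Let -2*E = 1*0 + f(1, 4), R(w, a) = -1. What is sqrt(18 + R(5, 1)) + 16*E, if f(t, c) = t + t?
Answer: -16 + sqrt(17) ≈ -11.877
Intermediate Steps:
f(t, c) = 2*t
E = -1 (E = -(1*0 + 2*1)/2 = -(0 + 2)/2 = -1/2*2 = -1)
sqrt(18 + R(5, 1)) + 16*E = sqrt(18 - 1) + 16*(-1) = sqrt(17) - 16 = -16 + sqrt(17)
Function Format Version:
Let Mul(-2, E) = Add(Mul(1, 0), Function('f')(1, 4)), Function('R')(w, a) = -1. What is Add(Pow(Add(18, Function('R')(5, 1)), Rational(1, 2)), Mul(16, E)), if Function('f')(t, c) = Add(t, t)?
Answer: Add(-16, Pow(17, Rational(1, 2))) ≈ -11.877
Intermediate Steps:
Function('f')(t, c) = Mul(2, t)
E = -1 (E = Mul(Rational(-1, 2), Add(Mul(1, 0), Mul(2, 1))) = Mul(Rational(-1, 2), Add(0, 2)) = Mul(Rational(-1, 2), 2) = -1)
Add(Pow(Add(18, Function('R')(5, 1)), Rational(1, 2)), Mul(16, E)) = Add(Pow(Add(18, -1), Rational(1, 2)), Mul(16, -1)) = Add(Pow(17, Rational(1, 2)), -16) = Add(-16, Pow(17, Rational(1, 2)))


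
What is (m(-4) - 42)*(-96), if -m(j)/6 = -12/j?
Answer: 5760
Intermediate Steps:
m(j) = 72/j (m(j) = -(-72)/j = 72/j)
(m(-4) - 42)*(-96) = (72/(-4) - 42)*(-96) = (72*(-1/4) - 42)*(-96) = (-18 - 42)*(-96) = -60*(-96) = 5760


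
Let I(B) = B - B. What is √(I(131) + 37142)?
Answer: 7*√758 ≈ 192.72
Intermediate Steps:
I(B) = 0
√(I(131) + 37142) = √(0 + 37142) = √37142 = 7*√758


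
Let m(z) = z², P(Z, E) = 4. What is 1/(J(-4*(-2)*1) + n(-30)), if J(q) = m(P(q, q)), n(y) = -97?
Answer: -1/81 ≈ -0.012346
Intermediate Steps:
J(q) = 16 (J(q) = 4² = 16)
1/(J(-4*(-2)*1) + n(-30)) = 1/(16 - 97) = 1/(-81) = -1/81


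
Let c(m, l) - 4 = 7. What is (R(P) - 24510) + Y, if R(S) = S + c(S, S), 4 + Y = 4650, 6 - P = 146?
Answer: -19993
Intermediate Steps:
P = -140 (P = 6 - 1*146 = 6 - 146 = -140)
c(m, l) = 11 (c(m, l) = 4 + 7 = 11)
Y = 4646 (Y = -4 + 4650 = 4646)
R(S) = 11 + S (R(S) = S + 11 = 11 + S)
(R(P) - 24510) + Y = ((11 - 140) - 24510) + 4646 = (-129 - 24510) + 4646 = -24639 + 4646 = -19993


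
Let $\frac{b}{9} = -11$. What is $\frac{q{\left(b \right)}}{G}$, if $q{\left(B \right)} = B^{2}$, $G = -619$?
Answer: $- \frac{9801}{619} \approx -15.834$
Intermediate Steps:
$b = -99$ ($b = 9 \left(-11\right) = -99$)
$\frac{q{\left(b \right)}}{G} = \frac{\left(-99\right)^{2}}{-619} = 9801 \left(- \frac{1}{619}\right) = - \frac{9801}{619}$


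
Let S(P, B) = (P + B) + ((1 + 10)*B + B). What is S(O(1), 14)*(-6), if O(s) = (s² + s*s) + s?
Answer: -1110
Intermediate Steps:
O(s) = s + 2*s² (O(s) = (s² + s²) + s = 2*s² + s = s + 2*s²)
S(P, B) = P + 13*B (S(P, B) = (B + P) + (11*B + B) = (B + P) + 12*B = P + 13*B)
S(O(1), 14)*(-6) = (1*(1 + 2*1) + 13*14)*(-6) = (1*(1 + 2) + 182)*(-6) = (1*3 + 182)*(-6) = (3 + 182)*(-6) = 185*(-6) = -1110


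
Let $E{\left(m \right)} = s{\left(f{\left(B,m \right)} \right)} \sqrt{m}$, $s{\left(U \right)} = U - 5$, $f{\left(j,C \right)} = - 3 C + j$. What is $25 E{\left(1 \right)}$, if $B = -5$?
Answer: $-325$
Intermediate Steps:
$f{\left(j,C \right)} = j - 3 C$
$s{\left(U \right)} = -5 + U$
$E{\left(m \right)} = \sqrt{m} \left(-10 - 3 m\right)$ ($E{\left(m \right)} = \left(-5 - \left(5 + 3 m\right)\right) \sqrt{m} = \left(-10 - 3 m\right) \sqrt{m} = \sqrt{m} \left(-10 - 3 m\right)$)
$25 E{\left(1 \right)} = 25 \sqrt{1} \left(-10 - 3\right) = 25 \cdot 1 \left(-10 - 3\right) = 25 \cdot 1 \left(-13\right) = 25 \left(-13\right) = -325$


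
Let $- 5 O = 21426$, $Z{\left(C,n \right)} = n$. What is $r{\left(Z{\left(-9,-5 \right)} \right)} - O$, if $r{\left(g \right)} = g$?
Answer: $\frac{21401}{5} \approx 4280.2$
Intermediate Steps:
$O = - \frac{21426}{5}$ ($O = \left(- \frac{1}{5}\right) 21426 = - \frac{21426}{5} \approx -4285.2$)
$r{\left(Z{\left(-9,-5 \right)} \right)} - O = -5 - - \frac{21426}{5} = -5 + \frac{21426}{5} = \frac{21401}{5}$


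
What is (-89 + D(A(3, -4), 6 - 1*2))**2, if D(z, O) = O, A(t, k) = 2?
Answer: 7225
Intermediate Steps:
(-89 + D(A(3, -4), 6 - 1*2))**2 = (-89 + (6 - 1*2))**2 = (-89 + (6 - 2))**2 = (-89 + 4)**2 = (-85)**2 = 7225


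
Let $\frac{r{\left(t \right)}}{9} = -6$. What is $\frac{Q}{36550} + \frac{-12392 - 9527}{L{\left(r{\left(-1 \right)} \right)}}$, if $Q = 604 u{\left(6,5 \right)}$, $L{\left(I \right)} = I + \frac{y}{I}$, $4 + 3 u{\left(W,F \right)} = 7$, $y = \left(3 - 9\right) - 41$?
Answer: $\frac{21631631588}{52430975} \approx 412.57$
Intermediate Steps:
$y = -47$ ($y = -6 - 41 = -47$)
$r{\left(t \right)} = -54$ ($r{\left(t \right)} = 9 \left(-6\right) = -54$)
$u{\left(W,F \right)} = 1$ ($u{\left(W,F \right)} = - \frac{4}{3} + \frac{1}{3} \cdot 7 = - \frac{4}{3} + \frac{7}{3} = 1$)
$L{\left(I \right)} = I - \frac{47}{I}$
$Q = 604$ ($Q = 604 \cdot 1 = 604$)
$\frac{Q}{36550} + \frac{-12392 - 9527}{L{\left(r{\left(-1 \right)} \right)}} = \frac{604}{36550} + \frac{-12392 - 9527}{-54 - \frac{47}{-54}} = 604 \cdot \frac{1}{36550} - \frac{21919}{-54 - - \frac{47}{54}} = \frac{302}{18275} - \frac{21919}{-54 + \frac{47}{54}} = \frac{302}{18275} - \frac{21919}{- \frac{2869}{54}} = \frac{302}{18275} - - \frac{1183626}{2869} = \frac{302}{18275} + \frac{1183626}{2869} = \frac{21631631588}{52430975}$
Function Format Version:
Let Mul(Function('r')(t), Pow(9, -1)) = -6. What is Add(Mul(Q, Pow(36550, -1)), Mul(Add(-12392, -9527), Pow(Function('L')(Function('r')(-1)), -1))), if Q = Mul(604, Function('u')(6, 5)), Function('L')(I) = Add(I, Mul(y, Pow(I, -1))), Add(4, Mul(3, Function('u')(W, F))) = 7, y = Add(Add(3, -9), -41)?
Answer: Rational(21631631588, 52430975) ≈ 412.57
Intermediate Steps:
y = -47 (y = Add(-6, -41) = -47)
Function('r')(t) = -54 (Function('r')(t) = Mul(9, -6) = -54)
Function('u')(W, F) = 1 (Function('u')(W, F) = Add(Rational(-4, 3), Mul(Rational(1, 3), 7)) = Add(Rational(-4, 3), Rational(7, 3)) = 1)
Function('L')(I) = Add(I, Mul(-47, Pow(I, -1)))
Q = 604 (Q = Mul(604, 1) = 604)
Add(Mul(Q, Pow(36550, -1)), Mul(Add(-12392, -9527), Pow(Function('L')(Function('r')(-1)), -1))) = Add(Mul(604, Pow(36550, -1)), Mul(Add(-12392, -9527), Pow(Add(-54, Mul(-47, Pow(-54, -1))), -1))) = Add(Mul(604, Rational(1, 36550)), Mul(-21919, Pow(Add(-54, Mul(-47, Rational(-1, 54))), -1))) = Add(Rational(302, 18275), Mul(-21919, Pow(Add(-54, Rational(47, 54)), -1))) = Add(Rational(302, 18275), Mul(-21919, Pow(Rational(-2869, 54), -1))) = Add(Rational(302, 18275), Mul(-21919, Rational(-54, 2869))) = Add(Rational(302, 18275), Rational(1183626, 2869)) = Rational(21631631588, 52430975)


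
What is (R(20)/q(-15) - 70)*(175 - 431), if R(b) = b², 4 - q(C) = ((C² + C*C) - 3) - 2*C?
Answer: 8578560/473 ≈ 18137.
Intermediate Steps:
q(C) = 7 - 2*C² + 2*C (q(C) = 4 - (((C² + C*C) - 3) - 2*C) = 4 - (((C² + C²) - 3) - 2*C) = 4 - ((2*C² - 3) - 2*C) = 4 - ((-3 + 2*C²) - 2*C) = 4 - (-3 - 2*C + 2*C²) = 4 + (3 - 2*C² + 2*C) = 7 - 2*C² + 2*C)
(R(20)/q(-15) - 70)*(175 - 431) = (20²/(7 - 2*(-15)² + 2*(-15)) - 70)*(175 - 431) = (400/(7 - 2*225 - 30) - 70)*(-256) = (400/(7 - 450 - 30) - 70)*(-256) = (400/(-473) - 70)*(-256) = (400*(-1/473) - 70)*(-256) = (-400/473 - 70)*(-256) = -33510/473*(-256) = 8578560/473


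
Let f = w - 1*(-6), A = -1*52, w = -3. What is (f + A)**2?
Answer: 2401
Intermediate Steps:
A = -52
f = 3 (f = -3 - 1*(-6) = -3 + 6 = 3)
(f + A)**2 = (3 - 52)**2 = (-49)**2 = 2401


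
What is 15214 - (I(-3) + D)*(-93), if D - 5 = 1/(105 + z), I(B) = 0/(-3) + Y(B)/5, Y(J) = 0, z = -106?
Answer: 15586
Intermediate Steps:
I(B) = 0 (I(B) = 0/(-3) + 0/5 = 0*(-⅓) + 0*(⅕) = 0 + 0 = 0)
D = 4 (D = 5 + 1/(105 - 106) = 5 + 1/(-1) = 5 - 1 = 4)
15214 - (I(-3) + D)*(-93) = 15214 - (0 + 4)*(-93) = 15214 - 4*(-93) = 15214 - 1*(-372) = 15214 + 372 = 15586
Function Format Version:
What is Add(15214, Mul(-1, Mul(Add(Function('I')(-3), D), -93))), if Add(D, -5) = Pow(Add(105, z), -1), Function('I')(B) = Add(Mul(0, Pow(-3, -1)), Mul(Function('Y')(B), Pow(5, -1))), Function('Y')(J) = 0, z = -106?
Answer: 15586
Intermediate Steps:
Function('I')(B) = 0 (Function('I')(B) = Add(Mul(0, Pow(-3, -1)), Mul(0, Pow(5, -1))) = Add(Mul(0, Rational(-1, 3)), Mul(0, Rational(1, 5))) = Add(0, 0) = 0)
D = 4 (D = Add(5, Pow(Add(105, -106), -1)) = Add(5, Pow(-1, -1)) = Add(5, -1) = 4)
Add(15214, Mul(-1, Mul(Add(Function('I')(-3), D), -93))) = Add(15214, Mul(-1, Mul(Add(0, 4), -93))) = Add(15214, Mul(-1, Mul(4, -93))) = Add(15214, Mul(-1, -372)) = Add(15214, 372) = 15586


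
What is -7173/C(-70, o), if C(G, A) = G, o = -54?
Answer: 7173/70 ≈ 102.47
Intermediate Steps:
-7173/C(-70, o) = -7173/(-70) = -7173*(-1/70) = 7173/70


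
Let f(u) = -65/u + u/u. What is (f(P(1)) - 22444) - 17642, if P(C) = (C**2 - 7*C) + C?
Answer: -40072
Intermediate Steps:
P(C) = C**2 - 6*C
f(u) = 1 - 65/u (f(u) = -65/u + 1 = 1 - 65/u)
(f(P(1)) - 22444) - 17642 = ((-65 + 1*(-6 + 1))/((1*(-6 + 1))) - 22444) - 17642 = ((-65 + 1*(-5))/((1*(-5))) - 22444) - 17642 = ((-65 - 5)/(-5) - 22444) - 17642 = (-1/5*(-70) - 22444) - 17642 = (14 - 22444) - 17642 = -22430 - 17642 = -40072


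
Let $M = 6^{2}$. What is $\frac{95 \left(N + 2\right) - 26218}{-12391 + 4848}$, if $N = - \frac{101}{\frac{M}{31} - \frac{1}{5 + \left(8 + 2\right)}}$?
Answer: $\frac{17709927}{3839387} \approx 4.6127$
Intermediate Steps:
$M = 36$
$N = - \frac{46965}{509}$ ($N = - \frac{101}{\frac{36}{31} - \frac{1}{5 + \left(8 + 2\right)}} = - \frac{101}{36 \cdot \frac{1}{31} - \frac{1}{5 + 10}} = - \frac{101}{\frac{36}{31} - \frac{1}{15}} = - \frac{101}{\frac{509}{465}} = \left(-101\right) \frac{465}{509} = - \frac{46965}{509} \approx -92.269$)
$\frac{95 \left(N + 2\right) - 26218}{-12391 + 4848} = \frac{95 \left(- \frac{46965}{509} + 2\right) - 26218}{-12391 + 4848} = \frac{95 \left(- \frac{45947}{509}\right) - 26218}{-7543} = \left(- \frac{4364965}{509} - 26218\right) \left(- \frac{1}{7543}\right) = \left(- \frac{17709927}{509}\right) \left(- \frac{1}{7543}\right) = \frac{17709927}{3839387}$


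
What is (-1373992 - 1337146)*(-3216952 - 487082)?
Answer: 10042147330692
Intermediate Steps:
(-1373992 - 1337146)*(-3216952 - 487082) = -2711138*(-3704034) = 10042147330692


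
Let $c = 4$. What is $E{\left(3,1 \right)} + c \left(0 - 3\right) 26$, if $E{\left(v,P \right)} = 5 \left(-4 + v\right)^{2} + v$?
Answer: $-304$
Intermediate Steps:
$E{\left(v,P \right)} = v + 5 \left(-4 + v\right)^{2}$
$E{\left(3,1 \right)} + c \left(0 - 3\right) 26 = \left(3 + 5 \left(-4 + 3\right)^{2}\right) + 4 \left(0 - 3\right) 26 = \left(3 + 5 \left(-1\right)^{2}\right) + 4 \left(-3\right) 26 = \left(3 + 5 \cdot 1\right) - 312 = \left(3 + 5\right) - 312 = 8 - 312 = -304$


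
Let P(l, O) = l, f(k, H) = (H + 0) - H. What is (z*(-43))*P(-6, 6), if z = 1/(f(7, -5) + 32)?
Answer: 129/16 ≈ 8.0625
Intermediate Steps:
f(k, H) = 0 (f(k, H) = H - H = 0)
z = 1/32 (z = 1/(0 + 32) = 1/32 ≈ 0.031250)
(z*(-43))*P(-6, 6) = ((1/32)*(-43))*(-6) = -43/32*(-6) = 129/16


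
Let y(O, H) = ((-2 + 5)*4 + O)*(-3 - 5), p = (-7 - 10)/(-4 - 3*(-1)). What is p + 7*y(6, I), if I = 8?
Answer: -991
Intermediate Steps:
p = 17 (p = -17/(-4 + 3) = -17/(-1) = -17*(-1) = 17)
y(O, H) = -96 - 8*O (y(O, H) = (3*4 + O)*(-8) = (12 + O)*(-8) = -96 - 8*O)
p + 7*y(6, I) = 17 + 7*(-96 - 8*6) = 17 + 7*(-96 - 48) = 17 + 7*(-144) = 17 - 1008 = -991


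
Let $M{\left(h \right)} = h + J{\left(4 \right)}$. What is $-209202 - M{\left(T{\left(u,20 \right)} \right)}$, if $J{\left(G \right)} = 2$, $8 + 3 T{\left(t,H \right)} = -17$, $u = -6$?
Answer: $- \frac{627587}{3} \approx -2.092 \cdot 10^{5}$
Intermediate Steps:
$T{\left(t,H \right)} = - \frac{25}{3}$ ($T{\left(t,H \right)} = - \frac{8}{3} + \frac{1}{3} \left(-17\right) = - \frac{8}{3} - \frac{17}{3} = - \frac{25}{3}$)
$M{\left(h \right)} = 2 + h$ ($M{\left(h \right)} = h + 2 = 2 + h$)
$-209202 - M{\left(T{\left(u,20 \right)} \right)} = -209202 - \left(2 - \frac{25}{3}\right) = -209202 - - \frac{19}{3} = -209202 + \frac{19}{3} = - \frac{627587}{3}$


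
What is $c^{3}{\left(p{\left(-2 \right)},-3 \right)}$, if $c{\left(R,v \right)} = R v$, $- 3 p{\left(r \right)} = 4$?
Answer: $64$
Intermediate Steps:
$p{\left(r \right)} = - \frac{4}{3}$ ($p{\left(r \right)} = \left(- \frac{1}{3}\right) 4 = - \frac{4}{3}$)
$c^{3}{\left(p{\left(-2 \right)},-3 \right)} = \left(\left(- \frac{4}{3}\right) \left(-3\right)\right)^{3} = 4^{3} = 64$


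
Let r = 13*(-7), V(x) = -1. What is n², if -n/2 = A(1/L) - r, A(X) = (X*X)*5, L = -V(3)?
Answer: 36864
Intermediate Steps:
r = -91
L = 1 (L = -1*(-1) = 1)
A(X) = 5*X² (A(X) = X²*5 = 5*X²)
n = -192 (n = -2*(5*(1/1)² - 1*(-91)) = -2*(5*1² + 91) = -2*(5*1 + 91) = -2*(5 + 91) = -2*96 = -192)
n² = (-192)² = 36864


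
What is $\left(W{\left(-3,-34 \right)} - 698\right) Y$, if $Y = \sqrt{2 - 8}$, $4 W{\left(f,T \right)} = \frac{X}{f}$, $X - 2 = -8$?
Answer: $- \frac{1395 i \sqrt{6}}{2} \approx - 1708.5 i$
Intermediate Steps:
$X = -6$ ($X = 2 - 8 = -6$)
$W{\left(f,T \right)} = - \frac{3}{2 f}$ ($W{\left(f,T \right)} = \frac{\left(-6\right) \frac{1}{f}}{4} = - \frac{3}{2 f}$)
$Y = i \sqrt{6}$ ($Y = \sqrt{-6} = i \sqrt{6} \approx 2.4495 i$)
$\left(W{\left(-3,-34 \right)} - 698\right) Y = \left(- \frac{3}{2 \left(-3\right)} - 698\right) i \sqrt{6} = \left(\left(- \frac{3}{2}\right) \left(- \frac{1}{3}\right) - 698\right) i \sqrt{6} = \left(\frac{1}{2} - 698\right) i \sqrt{6} = - \frac{1395 i \sqrt{6}}{2}$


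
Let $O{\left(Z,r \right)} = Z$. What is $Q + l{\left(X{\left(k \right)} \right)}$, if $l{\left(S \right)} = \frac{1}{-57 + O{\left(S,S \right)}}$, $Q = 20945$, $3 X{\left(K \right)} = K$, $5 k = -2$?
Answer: $\frac{17949850}{857} \approx 20945.0$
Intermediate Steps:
$k = - \frac{2}{5}$ ($k = \frac{1}{5} \left(-2\right) = - \frac{2}{5} \approx -0.4$)
$X{\left(K \right)} = \frac{K}{3}$
$l{\left(S \right)} = \frac{1}{-57 + S}$
$Q + l{\left(X{\left(k \right)} \right)} = 20945 + \frac{1}{-57 + \frac{1}{3} \left(- \frac{2}{5}\right)} = 20945 + \frac{1}{-57 - \frac{2}{15}} = 20945 + \frac{1}{- \frac{857}{15}} = 20945 - \frac{15}{857} = \frac{17949850}{857}$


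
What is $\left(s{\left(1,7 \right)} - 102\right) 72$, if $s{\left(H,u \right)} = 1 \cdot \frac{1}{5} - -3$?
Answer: $- \frac{35568}{5} \approx -7113.6$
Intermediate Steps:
$s{\left(H,u \right)} = \frac{16}{5}$ ($s{\left(H,u \right)} = 1 \cdot \frac{1}{5} + 3 = \frac{1}{5} + 3 = \frac{16}{5}$)
$\left(s{\left(1,7 \right)} - 102\right) 72 = \left(\frac{16}{5} - 102\right) 72 = \left(- \frac{494}{5}\right) 72 = - \frac{35568}{5}$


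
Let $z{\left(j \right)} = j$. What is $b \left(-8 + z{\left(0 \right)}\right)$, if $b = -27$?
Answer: $216$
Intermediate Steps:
$b \left(-8 + z{\left(0 \right)}\right) = - 27 \left(-8 + 0\right) = \left(-27\right) \left(-8\right) = 216$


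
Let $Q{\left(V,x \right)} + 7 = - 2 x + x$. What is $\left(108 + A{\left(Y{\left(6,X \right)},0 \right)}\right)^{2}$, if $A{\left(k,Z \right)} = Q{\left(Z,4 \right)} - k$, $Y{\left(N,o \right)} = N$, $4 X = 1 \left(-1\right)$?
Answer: $8281$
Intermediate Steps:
$X = - \frac{1}{4}$ ($X = \frac{1 \left(-1\right)}{4} = \frac{1}{4} \left(-1\right) = - \frac{1}{4} \approx -0.25$)
$Q{\left(V,x \right)} = -7 - x$ ($Q{\left(V,x \right)} = -7 + \left(- 2 x + x\right) = -7 - x$)
$A{\left(k,Z \right)} = -11 - k$ ($A{\left(k,Z \right)} = \left(-7 - 4\right) - k = -11 - k$)
$\left(108 + A{\left(Y{\left(6,X \right)},0 \right)}\right)^{2} = \left(108 - 17\right)^{2} = 91^{2} = 8281$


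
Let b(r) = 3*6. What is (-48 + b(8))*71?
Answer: -2130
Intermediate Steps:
b(r) = 18
(-48 + b(8))*71 = (-48 + 18)*71 = -30*71 = -2130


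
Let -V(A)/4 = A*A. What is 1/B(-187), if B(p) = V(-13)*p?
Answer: 1/126412 ≈ 7.9106e-6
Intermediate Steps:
V(A) = -4*A² (V(A) = -4*A*A = -4*A²)
B(p) = -676*p (B(p) = (-4*(-13)²)*p = (-4*169)*p = -676*p)
1/B(-187) = 1/(-676*(-187)) = 1/126412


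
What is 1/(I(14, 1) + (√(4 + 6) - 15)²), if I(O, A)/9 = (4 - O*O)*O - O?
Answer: -24083/579981889 + 30*√10/579981889 ≈ -4.1360e-5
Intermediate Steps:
I(O, A) = -9*O + 9*O*(4 - O²) (I(O, A) = 9*((4 - O*O)*O - O) = 9*((4 - O²)*O - O) = 9*(O*(4 - O²) - O) = 9*(-O + O*(4 - O²)) = -9*O + 9*O*(4 - O²))
1/(I(14, 1) + (√(4 + 6) - 15)²) = 1/(9*14*(3 - 1*14²) + (√(4 + 6) - 15)²) = 1/(9*14*(3 - 1*196) + (√10 - 15)²) = 1/(9*14*(3 - 196) + (-15 + √10)²) = 1/(9*14*(-193) + (-15 + √10)²) = 1/(-24318 + (-15 + √10)²)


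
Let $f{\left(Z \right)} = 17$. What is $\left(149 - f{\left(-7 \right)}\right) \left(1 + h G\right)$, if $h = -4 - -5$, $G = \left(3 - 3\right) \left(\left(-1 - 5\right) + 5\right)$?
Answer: $132$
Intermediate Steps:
$G = 0$ ($G = 0 \left(\left(-1 - 5\right) + 5\right) = 0 \left(-6 + 5\right) = 0 \left(-1\right) = 0$)
$h = 1$ ($h = -4 + 5 = 1$)
$\left(149 - f{\left(-7 \right)}\right) \left(1 + h G\right) = \left(149 - 17\right) \left(1 + 1 \cdot 0\right) = \left(149 - 17\right) \left(1 + 0\right) = 132 \cdot 1 = 132$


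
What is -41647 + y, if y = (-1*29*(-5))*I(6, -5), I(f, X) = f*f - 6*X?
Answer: -32077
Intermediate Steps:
I(f, X) = f² - 6*X
y = 9570 (y = (-1*29*(-5))*(6² - 6*(-5)) = (-29*(-5))*(36 + 30) = 145*66 = 9570)
-41647 + y = -41647 + 9570 = -32077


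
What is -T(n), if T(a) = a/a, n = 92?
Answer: -1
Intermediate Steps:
T(a) = 1
-T(n) = -1*1 = -1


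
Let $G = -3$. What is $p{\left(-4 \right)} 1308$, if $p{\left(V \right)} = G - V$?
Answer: $1308$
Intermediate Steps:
$p{\left(V \right)} = -3 - V$
$p{\left(-4 \right)} 1308 = \left(-3 - -4\right) 1308 = \left(-3 + 4\right) 1308 = 1 \cdot 1308 = 1308$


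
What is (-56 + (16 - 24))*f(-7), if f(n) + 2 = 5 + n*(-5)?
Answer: -2432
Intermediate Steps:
f(n) = 3 - 5*n (f(n) = -2 + (5 + n*(-5)) = -2 + (5 - 5*n) = 3 - 5*n)
(-56 + (16 - 24))*f(-7) = (-56 + (16 - 24))*(3 - 5*(-7)) = (-56 - 8)*(3 + 35) = -64*38 = -2432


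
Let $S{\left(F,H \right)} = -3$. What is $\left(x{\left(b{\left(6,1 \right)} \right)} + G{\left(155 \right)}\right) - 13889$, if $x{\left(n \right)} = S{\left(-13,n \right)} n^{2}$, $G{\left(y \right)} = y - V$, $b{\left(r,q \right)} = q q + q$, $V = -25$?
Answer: $-13721$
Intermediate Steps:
$b{\left(r,q \right)} = q + q^{2}$ ($b{\left(r,q \right)} = q^{2} + q = q + q^{2}$)
$G{\left(y \right)} = 25 + y$ ($G{\left(y \right)} = y - -25 = y + 25 = 25 + y$)
$x{\left(n \right)} = - 3 n^{2}$
$\left(x{\left(b{\left(6,1 \right)} \right)} + G{\left(155 \right)}\right) - 13889 = \left(- 3 \left(1 \left(1 + 1\right)\right)^{2} + \left(25 + 155\right)\right) - 13889 = \left(- 3 \left(1 \cdot 2\right)^{2} + 180\right) - 13889 = \left(- 3 \cdot 2^{2} + 180\right) - 13889 = \left(\left(-3\right) 4 + 180\right) - 13889 = \left(-12 + 180\right) - 13889 = 168 - 13889 = -13721$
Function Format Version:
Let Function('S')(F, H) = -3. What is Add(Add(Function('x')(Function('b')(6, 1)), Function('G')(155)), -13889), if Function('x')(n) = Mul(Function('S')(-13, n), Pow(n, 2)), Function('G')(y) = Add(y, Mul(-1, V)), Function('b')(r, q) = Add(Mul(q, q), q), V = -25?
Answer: -13721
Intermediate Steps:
Function('b')(r, q) = Add(q, Pow(q, 2)) (Function('b')(r, q) = Add(Pow(q, 2), q) = Add(q, Pow(q, 2)))
Function('G')(y) = Add(25, y) (Function('G')(y) = Add(y, Mul(-1, -25)) = Add(y, 25) = Add(25, y))
Function('x')(n) = Mul(-3, Pow(n, 2))
Add(Add(Function('x')(Function('b')(6, 1)), Function('G')(155)), -13889) = Add(Add(Mul(-3, Pow(Mul(1, Add(1, 1)), 2)), Add(25, 155)), -13889) = Add(Add(Mul(-3, Pow(Mul(1, 2), 2)), 180), -13889) = Add(Add(Mul(-3, Pow(2, 2)), 180), -13889) = Add(Add(Mul(-3, 4), 180), -13889) = Add(Add(-12, 180), -13889) = Add(168, -13889) = -13721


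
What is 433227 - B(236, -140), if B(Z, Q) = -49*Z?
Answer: 444791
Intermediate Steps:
433227 - B(236, -140) = 433227 - (-49)*236 = 433227 - 1*(-11564) = 433227 + 11564 = 444791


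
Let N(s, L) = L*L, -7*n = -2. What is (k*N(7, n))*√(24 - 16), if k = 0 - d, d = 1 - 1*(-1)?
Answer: -16*√2/49 ≈ -0.46178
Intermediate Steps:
d = 2 (d = 1 + 1 = 2)
k = -2 (k = 0 - 1*2 = 0 - 2 = -2)
n = 2/7 (n = -⅐*(-2) = 2/7 ≈ 0.28571)
N(s, L) = L²
(k*N(7, n))*√(24 - 16) = (-2*(2/7)²)*√(24 - 16) = (-2*4/49)*√8 = -16*√2/49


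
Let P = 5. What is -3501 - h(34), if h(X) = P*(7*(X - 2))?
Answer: -4621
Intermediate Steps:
h(X) = -70 + 35*X (h(X) = 5*(7*(X - 2)) = 5*(7*(-2 + X)) = 5*(-14 + 7*X) = -70 + 35*X)
-3501 - h(34) = -3501 - (-70 + 35*34) = -3501 - (-70 + 1190) = -3501 - 1*1120 = -3501 - 1120 = -4621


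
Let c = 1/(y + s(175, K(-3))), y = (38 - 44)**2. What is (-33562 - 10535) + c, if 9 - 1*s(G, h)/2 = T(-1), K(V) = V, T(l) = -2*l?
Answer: -2204849/50 ≈ -44097.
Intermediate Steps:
s(G, h) = 14 (s(G, h) = 18 - (-4)*(-1) = 18 - 2*2 = 18 - 4 = 14)
y = 36 (y = (-6)**2 = 36)
c = 1/50 (c = 1/(36 + 14) = 1/50 ≈ 0.020000)
(-33562 - 10535) + c = (-33562 - 10535) + 1/50 = -44097 + 1/50 = -2204849/50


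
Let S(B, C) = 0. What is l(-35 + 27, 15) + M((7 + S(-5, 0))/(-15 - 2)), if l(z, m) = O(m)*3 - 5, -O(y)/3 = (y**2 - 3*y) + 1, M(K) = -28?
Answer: -1662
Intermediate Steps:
O(y) = -3 - 3*y**2 + 9*y (O(y) = -3*((y**2 - 3*y) + 1) = -3*(1 + y**2 - 3*y) = -3 - 3*y**2 + 9*y)
l(z, m) = -14 - 9*m**2 + 27*m (l(z, m) = (-3 - 3*m**2 + 9*m)*3 - 5 = (-9 - 9*m**2 + 27*m) - 5 = -14 - 9*m**2 + 27*m)
l(-35 + 27, 15) + M((7 + S(-5, 0))/(-15 - 2)) = (-14 - 9*15**2 + 27*15) - 28 = (-14 - 9*225 + 405) - 28 = (-14 - 2025 + 405) - 28 = -1634 - 28 = -1662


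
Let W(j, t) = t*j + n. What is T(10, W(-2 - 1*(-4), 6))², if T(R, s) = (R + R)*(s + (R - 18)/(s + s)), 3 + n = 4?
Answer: 10890000/169 ≈ 64438.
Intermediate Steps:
n = 1 (n = -3 + 4 = 1)
W(j, t) = 1 + j*t (W(j, t) = t*j + 1 = j*t + 1 = 1 + j*t)
T(R, s) = 2*R*(s + (-18 + R)/(2*s)) (T(R, s) = (2*R)*(s + (-18 + R)/((2*s))) = (2*R)*(s + (-18 + R)*(1/(2*s))) = (2*R)*(s + (-18 + R)/(2*s)) = 2*R*(s + (-18 + R)/(2*s)))
T(10, W(-2 - 1*(-4), 6))² = (10*(-18 + 10 + 2*(1 + (-2 - 1*(-4))*6)²)/(1 + (-2 - 1*(-4))*6))² = (10*(-18 + 10 + 2*(1 + (-2 + 4)*6)²)/(1 + (-2 + 4)*6))² = (10*(-18 + 10 + 2*(1 + 2*6)²)/(1 + 2*6))² = (10*(-18 + 10 + 2*(1 + 12)²)/(1 + 12))² = (10*(-18 + 10 + 2*13²)/13)² = (10*(1/13)*(-18 + 10 + 2*169))² = (10*(1/13)*(-18 + 10 + 338))² = (10*(1/13)*330)² = (3300/13)² = 10890000/169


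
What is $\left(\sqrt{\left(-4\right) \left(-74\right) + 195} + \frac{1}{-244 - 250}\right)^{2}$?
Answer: $\frac{119821677}{244036} - \frac{\sqrt{491}}{247} \approx 490.91$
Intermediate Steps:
$\left(\sqrt{\left(-4\right) \left(-74\right) + 195} + \frac{1}{-244 - 250}\right)^{2} = \left(\sqrt{296 + 195} + \frac{1}{-494}\right)^{2} = \left(\sqrt{491} - \frac{1}{494}\right)^{2} = \left(- \frac{1}{494} + \sqrt{491}\right)^{2}$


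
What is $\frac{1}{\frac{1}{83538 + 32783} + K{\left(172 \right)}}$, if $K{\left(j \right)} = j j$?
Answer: $\frac{116321}{3441240465} \approx 3.3802 \cdot 10^{-5}$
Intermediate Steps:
$K{\left(j \right)} = j^{2}$
$\frac{1}{\frac{1}{83538 + 32783} + K{\left(172 \right)}} = \frac{1}{\frac{1}{83538 + 32783} + 172^{2}} = \frac{1}{\frac{1}{116321} + 29584} = \frac{1}{\frac{3441240465}{116321}} = \frac{116321}{3441240465}$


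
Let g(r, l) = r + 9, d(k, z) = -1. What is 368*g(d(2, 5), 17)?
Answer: 2944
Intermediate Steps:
g(r, l) = 9 + r
368*g(d(2, 5), 17) = 368*(9 - 1) = 368*8 = 2944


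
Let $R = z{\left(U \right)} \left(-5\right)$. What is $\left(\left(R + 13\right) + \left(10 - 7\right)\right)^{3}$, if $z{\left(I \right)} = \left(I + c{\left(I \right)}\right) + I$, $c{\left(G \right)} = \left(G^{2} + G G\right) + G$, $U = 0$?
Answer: $4096$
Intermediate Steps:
$c{\left(G \right)} = G + 2 G^{2}$ ($c{\left(G \right)} = \left(G^{2} + G^{2}\right) + G = 2 G^{2} + G = G + 2 G^{2}$)
$z{\left(I \right)} = 2 I + I \left(1 + 2 I\right)$ ($z{\left(I \right)} = \left(I + I \left(1 + 2 I\right)\right) + I = 2 I + I \left(1 + 2 I\right)$)
$R = 0$ ($R = 0 \left(3 + 2 \cdot 0\right) \left(-5\right) = 0 \left(3 + 0\right) \left(-5\right) = 0 \cdot 3 \left(-5\right) = 0 \left(-5\right) = 0$)
$\left(\left(R + 13\right) + \left(10 - 7\right)\right)^{3} = \left(\left(0 + 13\right) + \left(10 - 7\right)\right)^{3} = \left(13 + \left(10 - 7\right)\right)^{3} = \left(13 + 3\right)^{3} = 16^{3} = 4096$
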